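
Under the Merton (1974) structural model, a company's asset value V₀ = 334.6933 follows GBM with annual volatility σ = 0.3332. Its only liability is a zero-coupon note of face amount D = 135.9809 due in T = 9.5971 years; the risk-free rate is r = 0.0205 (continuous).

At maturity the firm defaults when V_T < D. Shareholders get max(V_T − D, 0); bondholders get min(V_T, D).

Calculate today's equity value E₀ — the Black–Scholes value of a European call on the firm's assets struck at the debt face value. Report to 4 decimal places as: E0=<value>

E0=236.5092

With assets at 334.6933 and a single debt payment of 135.9809 at 9.5971 years:
d₁ = [ln(V₀/D) + (r + σ²/2)T] / (σ√T)
   = [ln(334.6933/135.9809) + (0.0205 + 0.5·0.3332²)·9.5971] / (0.3332·√9.5971)
   = [0.900700 + 0.729486] / 1.032226 = 1.579291
d₂ = d₁ − σ√T = 1.579291 − 1.032226 = 0.547065
N(d₁) = 0.942865,  N(d₂) = 0.707833,  e^(−rT) = 0.821404
E₀ = V₀·N(d₁) − D·e^(−rT)·N(d₂)
   = 334.6933·0.942865 − 135.9809·0.821404·0.707833 = 236.509174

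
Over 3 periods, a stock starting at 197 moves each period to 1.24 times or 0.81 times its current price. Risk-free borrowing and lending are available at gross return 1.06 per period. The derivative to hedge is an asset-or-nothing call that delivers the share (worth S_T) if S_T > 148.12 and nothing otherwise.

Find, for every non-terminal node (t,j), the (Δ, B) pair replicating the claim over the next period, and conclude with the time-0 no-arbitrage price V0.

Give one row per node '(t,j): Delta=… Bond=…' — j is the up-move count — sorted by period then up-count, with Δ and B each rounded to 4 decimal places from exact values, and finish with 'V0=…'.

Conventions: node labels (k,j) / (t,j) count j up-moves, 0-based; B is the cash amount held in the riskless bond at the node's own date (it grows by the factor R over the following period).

(0,0): Delta=1.1927 Bond=-44.4186
(1,0): Delta=1.6026 Bond=-112.4778
(1,1): Delta=1.0000 Bond=0.0000
(2,0): Delta=2.8837 Bond=-284.8188
(2,1): Delta=1.0000 Bond=0.0000
(2,2): Delta=1.0000 Bond=0.0000
V0=190.5521

Under the risk-neutral measure, an up-move has probability p* = (R−d)/(u−d) = 0.5814 and values discount at R = 1.06.
Expiry values: V(3,0)=0.0000, V(3,1)=160.2721, V(3,2)=245.3548, V(3,3)=375.6049
(2,0): S=129.2517. Δ = (V_up−V_dn)/(S_up−S_dn) = (160.2721−0.0000)/(160.2721−104.6939) = 2.8837. V = [p*·160.2721 + (1−p*)·0.0000]/1.06 = 87.9070. B = V − Δ·S = -284.8188.
(2,1): S=197.8668. Δ = (V_up−V_dn)/(S_up−S_dn) = (245.3548−160.2721)/(245.3548−160.2721) = 1.0000. V = [p*·245.3548 + (1−p*)·160.2721]/1.06 = 197.8668. B = V − Δ·S = 0.0000.
(2,2): S=302.9072. Δ = (V_up−V_dn)/(S_up−S_dn) = (375.6049−245.3548)/(375.6049−245.3548) = 1.0000. V = [p*·375.6049 + (1−p*)·245.3548]/1.06 = 302.9072. B = V − Δ·S = 0.0000.
(1,0): S=159.5700. Δ = (V_up−V_dn)/(S_up−S_dn) = (197.8668−87.9070)/(197.8668−129.2517) = 1.6026. V = [p*·197.8668 + (1−p*)·87.9070]/1.06 = 143.2426. B = V − Δ·S = -112.4778.
(1,1): S=244.2800. Δ = (V_up−V_dn)/(S_up−S_dn) = (302.9072−197.8668)/(302.9072−197.8668) = 1.0000. V = [p*·302.9072 + (1−p*)·197.8668]/1.06 = 244.2800. B = V − Δ·S = 0.0000.
(0,0): S=197.0000. Δ = (V_up−V_dn)/(S_up−S_dn) = (244.2800−143.2426)/(244.2800−159.5700) = 1.1927. V = [p*·244.2800 + (1−p*)·143.2426]/1.06 = 190.5521. B = V − Δ·S = -44.4186.
Verification: the root portfolio costs Δ(0,0)·S0 + B(0,0) = 190.5521, matching V0.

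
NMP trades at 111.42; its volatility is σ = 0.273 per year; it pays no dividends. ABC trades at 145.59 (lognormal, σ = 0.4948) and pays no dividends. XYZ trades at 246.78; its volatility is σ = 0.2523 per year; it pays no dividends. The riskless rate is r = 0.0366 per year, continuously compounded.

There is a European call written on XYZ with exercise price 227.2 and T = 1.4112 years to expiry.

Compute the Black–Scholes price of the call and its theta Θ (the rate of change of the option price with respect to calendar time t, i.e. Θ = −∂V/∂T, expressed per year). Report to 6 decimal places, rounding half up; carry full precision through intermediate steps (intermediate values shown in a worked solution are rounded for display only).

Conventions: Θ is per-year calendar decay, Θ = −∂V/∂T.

price = 45.754140
Θ = -13.617418

σ√T = 0.2523·√1.4112 = 0.299717
d₁ = (ln(S/K) + (r+σ²/2)T) / (σ√T) = (ln(246.78/227.2) + (0.0366+0.2523²/2)·1.4112) / 0.299717 = (0.082667 + 0.096565) / 0.299717 = 0.598003
d₂ = d₁ − σ√T = 0.598003 − 0.299717 = 0.298286
e^{−rT} = 0.949661
N(d₁) = 0.725081,  N(d₂) = 0.617257
Call price V = S·N(d₁) − K·e^{−rT}·N(d₂) = 178.935478 − 133.181337 = 45.754140
φ(d₁) = (1/√(2π))·e^{−d₁²/2} = 0.333623
Θ = −S·φ(d₁)·σ/(2√T) − r·K·e^{−rT}·N(d₂) = −8.742981 − 4.874437 = -13.617418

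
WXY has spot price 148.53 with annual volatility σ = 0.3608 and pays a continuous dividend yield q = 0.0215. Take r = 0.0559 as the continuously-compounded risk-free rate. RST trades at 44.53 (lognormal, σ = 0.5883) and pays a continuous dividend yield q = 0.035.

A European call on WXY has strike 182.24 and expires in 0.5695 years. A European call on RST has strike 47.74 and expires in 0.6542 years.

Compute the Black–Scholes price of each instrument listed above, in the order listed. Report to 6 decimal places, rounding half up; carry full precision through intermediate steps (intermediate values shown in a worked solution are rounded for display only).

[WXY call K=182.24]
σ√T = 0.3608·√0.5695 = 0.272279
d₁ = (ln(S/K) + (r−q+σ²/2)T) / (σ√T) = (ln(148.53/182.24) + (0.0559−0.0215+0.3608²/2)·0.5695) / 0.272279 = (-0.204538 + 0.056659) / 0.272279 = -0.543116
d₂ = d₁ − σ√T = -0.543116 − 0.272279 = -0.815395
e^{−rT} = 0.968666
e^{−qT} = 0.987830
N(d₁) = 0.293525,  N(d₂) = 0.207423
price = S·e^{−qT}·N(d₁) − K·e^{−rT}·N(d₂) = 43.066681 − 36.616355 = 6.450326
[RST call K=47.74]
σ√T = 0.5883·√0.6542 = 0.475833
d₁ = (ln(S/K) + (r−q+σ²/2)T) / (σ√T) = (ln(44.53/47.74) + (0.0559−0.035+0.5883²/2)·0.6542) / 0.475833 = (-0.069607 + 0.126881) / 0.475833 = 0.120367
d₂ = d₁ − σ√T = 0.120367 − 0.475833 = -0.355465
e^{−rT} = 0.964091
e^{−qT} = 0.977363
N(d₁) = 0.547904,  N(d₂) = 0.361120
price = S·e^{−qT}·N(d₁) − K·e^{−rT}·N(d₂) = 23.845859 − 16.620821 = 7.225039

price(WXY call K=182.24) = 6.450326
price(RST call K=47.74) = 7.225039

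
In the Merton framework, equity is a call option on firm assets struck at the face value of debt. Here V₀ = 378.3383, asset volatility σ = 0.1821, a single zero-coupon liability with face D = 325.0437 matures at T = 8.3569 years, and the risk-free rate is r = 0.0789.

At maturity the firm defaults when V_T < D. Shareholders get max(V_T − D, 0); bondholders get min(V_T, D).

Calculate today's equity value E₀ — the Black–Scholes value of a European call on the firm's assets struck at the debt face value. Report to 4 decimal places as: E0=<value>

Apply the equity-as-call identities (strike 325.0437, horizon 8.3569 years):
d₁ = [ln(V₀/D) + (r + σ²/2)T] / (σ√T)
   = [ln(378.3383/325.0437) + (0.0789 + 0.5·0.1821²)·8.3569] / (0.1821·√8.3569)
   = [0.151829 + 0.797919] / 0.526420 = 1.804163
d₂ = d₁ − σ√T = 1.804163 − 0.526420 = 1.277742
N(d₁) = 0.964397,  N(d₂) = 0.899330,  e^(−rT) = 0.517183
E₀ = V₀·N(d₁) − D·e^(−rT)·N(d₂)
   = 378.3383·0.964397 − 325.0437·0.517183·0.899330 = 213.684779

E0=213.6848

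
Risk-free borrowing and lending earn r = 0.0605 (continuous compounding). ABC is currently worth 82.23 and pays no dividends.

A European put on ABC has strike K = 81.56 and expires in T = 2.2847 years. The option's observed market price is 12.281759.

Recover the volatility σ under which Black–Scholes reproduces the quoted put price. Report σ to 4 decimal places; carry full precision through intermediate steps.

At σ = 0.3804 the Black–Scholes value reproduces the quote:
σ√T = 0.3804·√2.2847 = 0.574983
d₁ = (ln(S/K) + (r+σ²/2)T) / (σ√T) = (ln(82.23/81.56) + (0.0605+0.3804²/2)·2.2847) / 0.574983 = (0.008181 + 0.303527) / 0.574983 = 0.542117
d₂ = d₁ − σ√T = 0.542117 − 0.574983 = -0.032866
e^{−rT} = 0.870903
N(−d₁) = 0.293869,  N(−d₂) = 0.513109
V = K·e^{−rT}·N(−d₂) − S·N(−d₁) = 36.446589 − 24.164831 = 12.281759 (the quoted price), and the Black–Scholes price is strictly increasing in σ, so σ is unique

sigma = 0.3804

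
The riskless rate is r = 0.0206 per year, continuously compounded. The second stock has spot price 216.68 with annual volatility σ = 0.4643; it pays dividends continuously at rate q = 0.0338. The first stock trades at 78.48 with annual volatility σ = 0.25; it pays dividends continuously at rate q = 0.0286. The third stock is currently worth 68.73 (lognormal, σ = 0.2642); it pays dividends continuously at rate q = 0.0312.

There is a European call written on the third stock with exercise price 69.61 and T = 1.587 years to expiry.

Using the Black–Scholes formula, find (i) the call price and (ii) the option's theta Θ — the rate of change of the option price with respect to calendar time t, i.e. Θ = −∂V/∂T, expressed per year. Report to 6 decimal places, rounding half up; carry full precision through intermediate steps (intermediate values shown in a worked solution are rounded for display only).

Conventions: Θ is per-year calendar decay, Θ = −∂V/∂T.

price = 7.828332
Θ = -2.198693

σ√T = 0.2642·√1.587 = 0.332829
d₁ = (ln(S/K) + (r−q+σ²/2)T) / (σ√T) = (ln(68.73/69.61) + (0.0206−0.0312+0.2642²/2)·1.587) / 0.332829 = (-0.012722 + 0.038565) / 0.332829 = 0.077646
d₂ = d₁ − σ√T = 0.077646 − 0.332829 = -0.255183
e^{−rT} = 0.967836
e^{−qT} = 0.951691
N(d₁) = 0.530945,  N(d₂) = 0.399291
Call price V = S·e^{−qT}·N(d₁) − K·e^{−rT}·N(d₂) = 34.729001 − 26.900669 = 7.828332
φ(d₁) = (1/√(2π))·e^{−d₁²/2} = 0.397741
Θ = −S·e^{−qT}·φ(d₁)·σ/(2√T) + q·S·e^{−qT}·N(d₁) − r·K·e^{−rT}·N(d₂) = −2.728084 + 1.083545 − 0.554154 = -2.198693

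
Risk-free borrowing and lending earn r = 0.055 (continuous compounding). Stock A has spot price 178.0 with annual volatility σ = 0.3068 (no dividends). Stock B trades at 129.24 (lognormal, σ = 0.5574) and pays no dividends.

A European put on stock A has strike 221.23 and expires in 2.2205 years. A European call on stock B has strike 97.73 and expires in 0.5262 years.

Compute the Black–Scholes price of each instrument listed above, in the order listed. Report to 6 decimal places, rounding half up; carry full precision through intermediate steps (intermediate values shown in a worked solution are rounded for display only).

price(stock A put K=221.23) = 43.409331
price(stock B call K=97.73) = 39.976708

[stock A put K=221.23]
σ√T = 0.3068·√2.2205 = 0.457173
d₁ = (ln(S/K) + (r+σ²/2)T) / (σ√T) = (ln(178.0/221.23) + (0.055+0.3068²/2)·2.2205) / 0.457173 = (-0.217419 + 0.226631) / 0.457173 = 0.020150
d₂ = d₁ − σ√T = 0.020150 − 0.457173 = -0.437024
e^{−rT} = 0.885036
N(−d₁) = 0.491962,  N(−d₂) = 0.668953
price = K·e^{−rT}·N(−d₂) − S·N(−d₁) = 130.978575 − 87.569244 = 43.409331
[stock B call K=97.73]
σ√T = 0.5574·√0.5262 = 0.404336
d₁ = (ln(S/K) + (r+σ²/2)T) / (σ√T) = (ln(129.24/97.73) + (0.055+0.5574²/2)·0.5262) / 0.404336 = (0.279463 + 0.110685) / 0.404336 = 0.964909
d₂ = d₁ − σ√T = 0.964909 − 0.404336 = 0.560573
e^{−rT} = 0.971474
N(d₁) = 0.832705,  N(d₂) = 0.712456
price = S·N(d₁) − K·e^{−rT}·N(d₂) = 107.618764 − 67.642056 = 39.976708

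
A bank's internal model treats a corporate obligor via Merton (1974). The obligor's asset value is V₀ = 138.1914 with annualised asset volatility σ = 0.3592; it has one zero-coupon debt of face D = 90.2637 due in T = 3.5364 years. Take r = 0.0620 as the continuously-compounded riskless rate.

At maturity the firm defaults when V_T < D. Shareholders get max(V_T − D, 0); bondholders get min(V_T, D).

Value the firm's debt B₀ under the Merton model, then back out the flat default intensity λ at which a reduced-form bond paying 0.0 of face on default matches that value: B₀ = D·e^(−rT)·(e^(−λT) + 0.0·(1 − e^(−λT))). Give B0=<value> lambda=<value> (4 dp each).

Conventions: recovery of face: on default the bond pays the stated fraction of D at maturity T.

Equity is a call on the firm's assets struck at D = 90.2637:
d₁ = [ln(V₀/D) + (r + σ²/2)T] / (σ√T)
   = [ln(138.1914/90.2637) + (0.0620 + 0.5·0.3592²)·3.5364] / (0.3592·√3.5364)
   = [0.425904 + 0.447398] / 0.675487 = 1.292849
d₂ = d₁ − σ√T = 1.292849 − 0.675487 = 0.617362
N(d₁) = 0.901968,  N(d₂) = 0.731502,  e^(−rT) = 0.803115
E₀ = V₀·N(d₁) − D·e^(−rT)·N(d₂)
   = 138.1914·0.901968 − 90.2637·0.803115·0.731502 = 71.616101
B₀ = V₀ − E₀ = 138.1914 − 71.616101 = 66.575299
e^(−λT) = (B₀·e^(rT)/D − 0)/(1 − 0) = (66.5753·1.245151/90.2637 − 0)/1 = 0.91837916
λ = −ln(0.91837916)/3.5364 = 0.024077

B0=66.5753 lambda=0.0241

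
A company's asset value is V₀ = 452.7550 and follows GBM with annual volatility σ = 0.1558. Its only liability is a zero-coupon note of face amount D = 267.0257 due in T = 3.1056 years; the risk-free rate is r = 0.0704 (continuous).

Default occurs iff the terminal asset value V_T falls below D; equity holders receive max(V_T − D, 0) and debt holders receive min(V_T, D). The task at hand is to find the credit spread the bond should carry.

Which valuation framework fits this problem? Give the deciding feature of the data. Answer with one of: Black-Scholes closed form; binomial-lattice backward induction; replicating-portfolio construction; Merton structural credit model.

Key observation: with the firm-asset dynamics (V₀ = 452.7550) and a single zero-coupon liability of face 267.0257 given, debt value, spread, and default probability all derive from the option view of the balance sheet.

framework: Merton structural credit model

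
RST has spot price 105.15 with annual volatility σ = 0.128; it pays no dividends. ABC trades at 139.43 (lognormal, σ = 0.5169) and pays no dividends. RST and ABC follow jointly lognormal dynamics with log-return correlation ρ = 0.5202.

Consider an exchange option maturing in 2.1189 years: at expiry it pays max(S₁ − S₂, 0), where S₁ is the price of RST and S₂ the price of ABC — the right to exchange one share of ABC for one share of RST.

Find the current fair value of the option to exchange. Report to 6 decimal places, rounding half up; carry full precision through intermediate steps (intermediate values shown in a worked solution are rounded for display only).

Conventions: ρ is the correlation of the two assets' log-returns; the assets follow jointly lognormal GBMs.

exchange price = 17.814164

σ_eff = √(σ₁² + σ₂² − 2ρσ₁σ₂) = √(0.128² + 0.5169² − 2·0.5202·0.128·0.5169) = 0.463393
d₁ = (ln(S₁/S₂) + (q₂ − q₁ + σ_eff²/2)T) / (σ_eff√T) = (ln(105.15/139.43) + (0.0 − 0.0 + 0.107367)·2.1189) / 0.674536 = -0.081056
d₂ = d₁ − σ_eff√T = -0.081056 − 0.674536 = -0.755592
N(d₁) = 0.467699,  N(d₂) = 0.224947
V = S₁·e^{−q₁T}·N(d₁) − S₂·e^{−q₂T}·N(d₂) = 49.178502 − 31.364338 = 17.814164
Key observation: r never enters — measured in units of ABC, the claim is a call on S₁/S₂ struck at 1, so only the dividend yields and σ_eff matter.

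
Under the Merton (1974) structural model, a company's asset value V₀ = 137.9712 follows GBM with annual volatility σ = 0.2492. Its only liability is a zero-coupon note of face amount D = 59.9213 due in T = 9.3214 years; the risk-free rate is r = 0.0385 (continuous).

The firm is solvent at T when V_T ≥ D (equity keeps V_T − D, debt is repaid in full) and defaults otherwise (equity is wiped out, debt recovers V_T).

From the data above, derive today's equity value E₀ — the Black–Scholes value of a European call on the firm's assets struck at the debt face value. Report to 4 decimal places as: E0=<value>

With assets at 137.9712 and a single debt payment of 59.9213 at 9.3214 years:
d₁ = [ln(V₀/D) + (r + σ²/2)T] / (σ√T)
   = [ln(137.9712/59.9213) + (0.0385 + 0.5·0.2492²)·9.3214] / (0.2492·√9.3214)
   = [0.834013 + 0.648306] / 0.760832 = 1.948288
d₂ = d₁ − σ√T = 1.948288 − 0.760832 = 1.187456
N(d₁) = 0.974310,  N(d₂) = 0.882476,  e^(−rT) = 0.698462
E₀ = V₀·N(d₁) − D·e^(−rT)·N(d₂)
   = 137.9712·0.974310 − 59.9213·0.698462·0.882476 = 97.492607

E0=97.4926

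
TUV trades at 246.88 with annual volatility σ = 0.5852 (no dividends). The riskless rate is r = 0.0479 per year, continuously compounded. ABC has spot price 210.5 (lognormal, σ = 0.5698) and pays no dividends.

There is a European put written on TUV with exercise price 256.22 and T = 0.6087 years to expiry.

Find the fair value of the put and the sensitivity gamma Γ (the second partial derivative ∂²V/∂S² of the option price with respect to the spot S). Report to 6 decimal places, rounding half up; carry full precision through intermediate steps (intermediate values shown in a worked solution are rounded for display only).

price = 45.754193
Γ = 0.003462

σ√T = 0.5852·√0.6087 = 0.456569
d₁ = (ln(S/K) + (r+σ²/2)T) / (σ√T) = (ln(246.88/256.22) + (0.0479+0.5852²/2)·0.6087) / 0.456569 = (-0.037134 + 0.133384) / 0.456569 = 0.210812
d₂ = d₁ − σ√T = 0.210812 − 0.456569 = -0.245757
e^{−rT} = 0.971264
N(−d₁) = 0.416517,  N(−d₂) = 0.597065
Put price V = K·e^{−rT}·N(−d₂) − S·N(−d₁) = 148.583917 − 102.829724 = 45.754193
φ(d₁) = (1/√(2π))·e^{−d₁²/2} = 0.390175
Γ = φ(d₁) / (S·σ·√T) = 0.003462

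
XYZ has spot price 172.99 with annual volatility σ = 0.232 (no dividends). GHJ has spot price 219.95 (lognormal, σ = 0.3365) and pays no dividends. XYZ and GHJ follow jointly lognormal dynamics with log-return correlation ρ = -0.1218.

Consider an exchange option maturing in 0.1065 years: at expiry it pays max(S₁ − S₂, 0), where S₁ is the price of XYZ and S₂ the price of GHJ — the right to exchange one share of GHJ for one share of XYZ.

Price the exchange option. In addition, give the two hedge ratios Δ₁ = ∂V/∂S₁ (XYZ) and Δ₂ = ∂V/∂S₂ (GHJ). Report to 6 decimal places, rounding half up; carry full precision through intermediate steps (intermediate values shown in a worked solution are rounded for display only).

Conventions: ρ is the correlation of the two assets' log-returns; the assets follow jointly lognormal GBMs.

exchange price = 0.493877
Δ1 = 0.050954
Δ2 = -0.037829

σ_eff = √(σ₁² + σ₂² − 2ρσ₁σ₂) = √(0.232² + 0.3365² − 2·-0.1218·0.232·0.3365) = 0.431363
d₁ = (ln(S₁/S₂) + (q₂ − q₁ + σ_eff²/2)T) / (σ_eff√T) = (ln(172.99/219.95) + (0.0 − 0.0 + 0.093037)·0.1065) / 0.140772 = -1.635677
d₂ = d₁ − σ_eff√T = -1.635677 − 0.140772 = -1.776449
N(d₁) = 0.050954,  N(d₂) = 0.037829
V = S₁·e^{−q₁T}·N(d₁) − S₂·e^{−q₂T}·N(d₂) = 8.814460 − 8.320583 = 0.493877
Key observation: the rate r is irrelevant here: denominating values in GHJ turns the exchange into a ratio option on S₁/S₂, and discounting at r drops out.
Δ₁ = e^{−q₁T}·N(d₁) = 0.050954;  Δ₂ = −e^{−q₂T}·N(d₂) = -0.037829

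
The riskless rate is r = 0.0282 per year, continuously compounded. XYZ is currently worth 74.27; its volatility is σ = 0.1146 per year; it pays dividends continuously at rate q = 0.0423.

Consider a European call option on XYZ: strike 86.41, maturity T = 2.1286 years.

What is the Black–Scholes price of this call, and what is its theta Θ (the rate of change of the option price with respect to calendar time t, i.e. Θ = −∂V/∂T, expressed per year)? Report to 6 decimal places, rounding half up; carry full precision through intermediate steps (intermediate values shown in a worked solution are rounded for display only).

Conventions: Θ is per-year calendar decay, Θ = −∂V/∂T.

σ√T = 0.1146·√2.1286 = 0.167198
d₁ = (ln(S/K) + (r−q+σ²/2)T) / (σ√T) = (ln(74.27/86.41) + (0.0282−0.0423+0.1146²/2)·2.1286) / 0.167198 = (-0.151396 − 0.016036) / 0.167198 = -1.001398
d₂ = d₁ − σ√T = -1.001398 − 0.167198 = -1.168596
e^{−rT} = 0.941740
e^{−qT} = 0.913895
N(d₁) = 0.158317,  N(d₂) = 0.121283
Call price V = S·e^{−qT}·N(d₁) − K·e^{−rT}·N(d₂) = 10.745778 − 9.869507 = 0.876271
φ(d₁) = (1/√(2π))·e^{−d₁²/2} = 0.241632
Θ = −S·e^{−qT}·φ(d₁)·σ/(2√T) + q·S·e^{−qT}·N(d₁) − r·K·e^{−rT}·N(d₂) = −0.644129 + 0.454546 − 0.278320 = -0.467902

price = 0.876271
Θ = -0.467902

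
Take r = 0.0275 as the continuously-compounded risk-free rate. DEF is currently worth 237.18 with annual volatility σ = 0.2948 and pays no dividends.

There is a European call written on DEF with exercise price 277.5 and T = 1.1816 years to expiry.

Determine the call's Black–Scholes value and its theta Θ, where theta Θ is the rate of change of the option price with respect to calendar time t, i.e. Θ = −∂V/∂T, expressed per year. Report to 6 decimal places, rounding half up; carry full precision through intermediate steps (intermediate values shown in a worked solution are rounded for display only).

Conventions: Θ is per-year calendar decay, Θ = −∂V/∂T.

price = 18.845564
Θ = -14.654620

σ√T = 0.2948·√1.1816 = 0.320452
d₁ = (ln(S/K) + (r+σ²/2)T) / (σ√T) = (ln(237.18/277.5) + (0.0275+0.2948²/2)·1.1816) / 0.320452 = (-0.157002 + 0.083839) / 0.320452 = -0.228312
d₂ = d₁ − σ√T = -0.228312 − 0.320452 = -0.548764
e^{−rT} = 0.968028
N(d₁) = 0.409702,  N(d₂) = 0.291584
Call price V = S·N(d₁) − K·e^{−rT}·N(d₂) = 97.173109 − 78.327545 = 18.845564
φ(d₁) = (1/√(2π))·e^{−d₁²/2} = 0.388679
Θ = −S·φ(d₁)·σ/(2√T) − r·K·e^{−rT}·N(d₂) = −12.500613 − 2.154007 = -14.654620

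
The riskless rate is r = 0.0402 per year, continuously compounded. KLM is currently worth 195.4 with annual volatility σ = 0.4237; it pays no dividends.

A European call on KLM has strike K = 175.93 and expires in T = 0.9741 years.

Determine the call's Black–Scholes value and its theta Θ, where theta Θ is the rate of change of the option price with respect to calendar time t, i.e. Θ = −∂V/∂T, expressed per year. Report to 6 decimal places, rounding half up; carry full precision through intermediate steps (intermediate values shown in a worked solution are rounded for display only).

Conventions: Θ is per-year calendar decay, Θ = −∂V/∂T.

σ√T = 0.4237·√0.9741 = 0.418177
d₁ = (ln(S/K) + (r+σ²/2)T) / (σ√T) = (ln(195.4/175.93) + (0.0402+0.4237²/2)·0.9741) / 0.418177 = (0.104963 + 0.126595) / 0.418177 = 0.553731
d₂ = d₁ − σ√T = 0.553731 − 0.418177 = 0.135553
e^{−rT} = 0.961598
N(d₁) = 0.710118,  N(d₂) = 0.553913
Call price V = S·N(d₁) − K·e^{−rT}·N(d₂) = 138.757126 − 93.707612 = 45.049514
φ(d₁) = (1/√(2π))·e^{−d₁²/2} = 0.342239
Θ = −S·φ(d₁)·σ/(2√T) − r·K·e^{−rT}·N(d₂) = −14.354239 − 3.767046 = -18.121285

price = 45.049514
Θ = -18.121285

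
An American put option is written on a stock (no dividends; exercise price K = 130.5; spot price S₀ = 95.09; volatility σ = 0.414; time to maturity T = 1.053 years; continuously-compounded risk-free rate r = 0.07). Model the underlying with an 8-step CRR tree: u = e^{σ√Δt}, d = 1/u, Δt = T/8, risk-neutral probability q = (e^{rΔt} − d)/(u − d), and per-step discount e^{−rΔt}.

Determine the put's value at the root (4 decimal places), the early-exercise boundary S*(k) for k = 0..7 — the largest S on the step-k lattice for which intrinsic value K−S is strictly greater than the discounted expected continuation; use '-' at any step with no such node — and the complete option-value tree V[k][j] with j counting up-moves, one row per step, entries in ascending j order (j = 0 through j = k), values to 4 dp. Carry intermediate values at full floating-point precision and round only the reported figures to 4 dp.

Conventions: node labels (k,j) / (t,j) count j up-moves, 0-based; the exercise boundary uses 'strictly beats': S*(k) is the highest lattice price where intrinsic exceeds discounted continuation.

price = 37.3995
boundary = - 81.8284 70.4163 81.8284 70.4163 81.8284 95.0900 110.5009
tree:
37.3995
48.6716 26.5192
60.0837 36.5873 16.6720
69.9043 48.6716 24.8572 8.5746
78.3552 60.0837 35.6498 14.2344 2.9201
85.6275 69.9043 48.6716 22.9388 5.5577 0.2647
91.8856 78.3552 60.0837 35.4100 10.5552 0.5271 0.0000
97.2709 85.6275 69.9043 48.6716 19.9991 1.0498 0.0000 0.0000
101.9052 91.8856 78.3552 60.0837 35.4100 2.0906 0.0000 0.0000 0.0000

params: Δt=0.13162 u=1.16207 d=0.86054 q=0.49322 e^(-rΔt)=0.99083
t_8 payoffs: 101.9052 91.8856 78.3552 60.0837 35.4100 2.0906 0.0000 0.0000 0.0000
t_7: node(7,0) S=33.2291 payoff=97.2709 vs cont=96.0741 → 97.2709 [stop]  node(7,1) S=44.8725 payoff=85.6275 vs cont=84.4307 → 85.6275 [stop]  node(7,2) S=60.5957 payoff=69.9043 vs cont=68.7074 → 69.9043 [stop]  node(7,3) S=81.8284 payoff=48.6716 vs cont=47.4748 → 48.6716 [stop]  node(7,4) S=110.5009 payoff=19.9991 vs cont=18.8022 → 19.9991 [stop]  node(7,5) S=149.2202 payoff=0.0000 vs cont=1.0498 → 1.0498 [wait]  node(7,6) S=201.5068 payoff=0.0000 vs cont=0.0000 → 0.0000 [wait]  node(7,7) S=272.1145 payoff=0.0000 vs cont=0.0000 → 0.0000 [wait]  ⇒ S*(7)=110.5009
t_6: node(6,0) S=38.6144 payoff=91.8856 vs cont=90.6888 → 91.8856 [stop]  node(6,1) S=52.1448 payoff=78.3552 vs cont=77.1583 → 78.3552 [stop]  node(6,2) S=70.4163 payoff=60.0837 vs cont=58.8869 → 60.0837 [stop]  node(6,3) S=95.0900 payoff=35.4100 vs cont=34.2131 → 35.4100 [stop]  node(6,4) S=128.4094 payoff=2.0906 vs cont=10.5552 → 10.5552 [wait]  node(6,5) S=173.4038 payoff=0.0000 vs cont=0.5271 → 0.5271 [wait]  node(6,6) S=234.1643 payoff=0.0000 vs cont=0.0000 → 0.0000 [wait]  ⇒ S*(6)=95.0900
t_5: node(5,0) S=44.8725 payoff=85.6275 vs cont=84.4307 → 85.6275 [stop]  node(5,1) S=60.5957 payoff=69.9043 vs cont=68.7074 → 69.9043 [stop]  node(5,2) S=81.8284 payoff=48.6716 vs cont=47.4748 → 48.6716 [stop]  node(5,3) S=110.5009 payoff=19.9991 vs cont=22.9388 → 22.9388 [wait]  node(5,4) S=149.2202 payoff=0.0000 vs cont=5.5577 → 5.5577 [wait]  node(5,5) S=201.5068 payoff=0.0000 vs cont=0.2647 → 0.2647 [wait]  ⇒ S*(5)=81.8284
t_4: node(4,0) S=52.1448 payoff=78.3552 vs cont=77.1583 → 78.3552 [stop]  node(4,1) S=70.4163 payoff=60.0837 vs cont=58.8869 → 60.0837 [stop]  node(4,2) S=95.0900 payoff=35.4100 vs cont=35.6498 → 35.6498 [wait]  node(4,3) S=128.4094 payoff=2.0906 vs cont=14.2344 → 14.2344 [wait]  node(4,4) S=173.4038 payoff=0.0000 vs cont=2.9201 → 2.9201 [wait]  ⇒ S*(4)=70.4163
t_3: node(3,0) S=60.5957 payoff=69.9043 vs cont=68.7074 → 69.9043 [stop]  node(3,1) S=81.8284 payoff=48.6716 vs cont=47.5919 → 48.6716 [stop]  node(3,2) S=110.5009 payoff=19.9991 vs cont=24.8572 → 24.8572 [wait]  node(3,3) S=149.2202 payoff=0.0000 vs cont=8.5746 → 8.5746 [wait]  ⇒ S*(3)=81.8284
t_2: node(2,0) S=70.4163 payoff=60.0837 vs cont=58.8869 → 60.0837 [stop]  node(2,1) S=95.0900 payoff=35.4100 vs cont=36.5873 → 36.5873 [wait]  node(2,2) S=128.4094 payoff=2.0906 vs cont=16.6720 → 16.6720 [wait]  ⇒ S*(2)=70.4163
t_1: node(1,0) S=81.8284 payoff=48.6716 vs cont=48.0501 → 48.6716 [stop]  node(1,1) S=110.5009 payoff=19.9991 vs cont=26.5192 → 26.5192 [wait]  ⇒ S*(1)=81.8284
t_0: node(0,0) S=95.0900 payoff=35.4100 vs cont=37.3995 → 37.3995 [wait]  ⇒ S*(0)=-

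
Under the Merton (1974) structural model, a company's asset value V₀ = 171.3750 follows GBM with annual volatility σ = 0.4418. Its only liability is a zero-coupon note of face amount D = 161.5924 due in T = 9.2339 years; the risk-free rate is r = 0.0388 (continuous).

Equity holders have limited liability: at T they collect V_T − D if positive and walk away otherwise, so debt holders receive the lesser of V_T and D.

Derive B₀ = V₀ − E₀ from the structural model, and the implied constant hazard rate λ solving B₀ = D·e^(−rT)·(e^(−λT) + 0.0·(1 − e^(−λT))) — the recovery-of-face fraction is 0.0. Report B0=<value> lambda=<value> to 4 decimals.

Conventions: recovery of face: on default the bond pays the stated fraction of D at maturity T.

Equity is a call on the firm's assets struck at D = 161.5924:
d₁ = [ln(V₀/D) + (r + σ²/2)T] / (σ√T)
   = [ln(171.3750/161.5924) + (0.0388 + 0.5·0.4418²)·9.2339] / (0.4418·√9.2339)
   = [0.058777 + 1.259445] / 1.342512 = 0.981907
d₂ = d₁ − σ√T = 0.981907 − 1.342512 = -0.360606
N(d₁) = 0.836927,  N(d₂) = 0.359197,  e^(−rT) = 0.698881
E₀ = V₀·N(d₁) − D·e^(−rT)·N(d₂)
   = 171.3750·0.836927 − 161.5924·0.698881·0.359197 = 102.862885
B₀ = V₀ − E₀ = 171.3750 − 102.862885 = 68.512115
e^(−λT) = (B₀·e^(rT)/D − 0)/(1 − 0) = (68.5121·1.430860/161.5924 − 0)/1 = 0.60665718
λ = −ln(0.60665718)/9.2339 = 0.054126

B0=68.5121 lambda=0.0541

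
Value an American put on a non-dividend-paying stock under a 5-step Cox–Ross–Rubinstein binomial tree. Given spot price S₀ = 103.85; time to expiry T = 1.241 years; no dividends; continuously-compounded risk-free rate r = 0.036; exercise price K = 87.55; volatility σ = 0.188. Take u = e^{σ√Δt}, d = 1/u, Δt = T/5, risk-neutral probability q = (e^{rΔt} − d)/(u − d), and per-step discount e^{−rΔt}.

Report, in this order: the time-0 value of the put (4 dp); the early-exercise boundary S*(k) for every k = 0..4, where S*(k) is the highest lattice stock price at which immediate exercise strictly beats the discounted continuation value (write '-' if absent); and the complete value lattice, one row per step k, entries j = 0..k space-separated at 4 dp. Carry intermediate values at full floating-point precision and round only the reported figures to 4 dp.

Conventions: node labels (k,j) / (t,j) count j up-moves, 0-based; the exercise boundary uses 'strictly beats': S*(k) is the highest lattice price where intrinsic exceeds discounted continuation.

Δt=0.24820, u=1.09819, d=0.91059, q=0.52445, disc=e^(-rΔt)=0.99110
k=5 terminal: V=max(K-S,0) → 22.5334 9.1390 0.0000 0.0000 0.0000 0.0000
k=4: j=0 S=71.4004 intr=16.1496 cont=15.3708 V=16.1496[EX]; j=1 S=86.1100 intr=1.4400 cont=4.3074 V=4.3074[hold]; j=2 S=103.8500 intr=0.0000 cont=0.0000 V=0.0000[hold]; j=3 S=125.2447 intr=0.0000 cont=0.0000 V=0.0000[hold]; j=4 S=151.0471 intr=0.0000 cont=0.0000 V=0.0000[hold]  S*(4)=71.4004
k=3: j=0 S=78.4110 intr=9.1390 cont=9.8506 V=9.8506[hold]; j=1 S=94.5649 intr=0.0000 cont=2.0302 V=2.0302[hold]; j=2 S=114.0468 intr=0.0000 cont=0.0000 V=0.0000[hold]; j=3 S=137.5422 intr=0.0000 cont=0.0000 V=0.0000[hold]  S*(3)=-
k=2: j=0 S=86.1100 intr=1.4400 cont=5.6981 V=5.6981[hold]; j=1 S=103.8500 intr=0.0000 cont=0.9569 V=0.9569[hold]; j=2 S=125.2447 intr=0.0000 cont=0.0000 V=0.0000[hold]  S*(2)=-
k=1: j=0 S=94.5649 intr=0.0000 cont=3.1830 V=3.1830[hold]; j=1 S=114.0468 intr=0.0000 cont=0.4510 V=0.4510[hold]  S*(1)=-
k=0: j=0 S=103.8500 intr=0.0000 cont=1.7347 V=1.7347[hold]  S*(0)=-

price = 1.7347
boundary = - - - - 71.4004
tree:
1.7347
3.1830 0.4510
5.6981 0.9569 0.0000
9.8506 2.0302 0.0000 0.0000
16.1496 4.3074 0.0000 0.0000 0.0000
22.5334 9.1390 0.0000 0.0000 0.0000 0.0000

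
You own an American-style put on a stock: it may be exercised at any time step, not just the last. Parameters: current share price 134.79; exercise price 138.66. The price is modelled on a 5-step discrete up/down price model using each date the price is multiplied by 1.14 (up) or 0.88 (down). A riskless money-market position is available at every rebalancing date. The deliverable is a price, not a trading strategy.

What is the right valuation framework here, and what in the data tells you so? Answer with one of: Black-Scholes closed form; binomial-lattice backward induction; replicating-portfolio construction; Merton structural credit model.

framework: binomial-lattice backward induction

Key observation: an American put (K = 138.66, S₀ = 134.79) on a 5-date tree has no closed form — the optimal stopping decision is embedded and must be resolved recursively from expiry.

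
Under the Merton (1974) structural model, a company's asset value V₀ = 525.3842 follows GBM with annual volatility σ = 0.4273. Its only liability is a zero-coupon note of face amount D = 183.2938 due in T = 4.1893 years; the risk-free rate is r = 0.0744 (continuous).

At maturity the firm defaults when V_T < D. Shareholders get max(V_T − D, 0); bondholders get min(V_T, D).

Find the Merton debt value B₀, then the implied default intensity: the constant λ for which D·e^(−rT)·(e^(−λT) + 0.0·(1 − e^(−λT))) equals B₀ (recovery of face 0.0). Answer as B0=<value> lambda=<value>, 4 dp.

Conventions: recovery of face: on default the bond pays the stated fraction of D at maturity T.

B0=128.6875 lambda=0.0100

Equity is a call on the firm's assets struck at D = 183.2938:
d₁ = [ln(V₀/D) + (r + σ²/2)T] / (σ√T)
   = [ln(525.3842/183.2938) + (0.0744 + 0.5·0.4273²)·4.1893] / (0.4273·√4.1893)
   = [1.053039 + 0.694136] / 0.874588 = 1.997712
d₂ = d₁ − σ√T = 1.997712 − 0.874588 = 1.123124
N(d₁) = 0.977126,  N(d₂) = 0.869308,  e^(−rT) = 0.732213
E₀ = V₀·N(d₁) − D·e^(−rT)·N(d₂)
   = 525.3842·0.977126 − 183.2938·0.732213·0.869308 = 396.696747
B₀ = V₀ − E₀ = 525.3842 − 396.696747 = 128.687453
e^(−λT) = (B₀·e^(rT)/D − 0)/(1 − 0) = (128.6875·1.365723/183.2938 − 0)/1 = 0.95885115
λ = −ln(0.95885115)/4.1893 = 0.010030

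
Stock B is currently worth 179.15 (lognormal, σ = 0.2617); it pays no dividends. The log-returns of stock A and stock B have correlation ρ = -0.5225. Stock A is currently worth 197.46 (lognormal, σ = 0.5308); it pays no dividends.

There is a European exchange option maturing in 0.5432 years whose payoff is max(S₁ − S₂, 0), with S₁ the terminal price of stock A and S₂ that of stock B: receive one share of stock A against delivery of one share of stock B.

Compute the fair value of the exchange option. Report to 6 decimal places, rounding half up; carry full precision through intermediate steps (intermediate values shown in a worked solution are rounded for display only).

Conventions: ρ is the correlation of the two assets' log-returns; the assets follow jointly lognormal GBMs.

exchange price = 48.352661

σ_eff = √(σ₁² + σ₂² − 2ρσ₁σ₂) = √(0.5308² + 0.2617² − 2·-0.5225·0.5308·0.2617) = 0.703844
d₁ = (ln(S₁/S₂) + (q₂ − q₁ + σ_eff²/2)T) / (σ_eff√T) = (ln(197.46/179.15) + (0.0 − 0.0 + 0.247698)·0.5432) / 0.518748 = 0.446965
d₂ = d₁ − σ_eff√T = 0.446965 − 0.518748 = -0.071783
N(d₁) = 0.672550,  N(d₂) = 0.471387
V = S₁·e^{−q₁T}·N(d₁) − S₂·e^{−q₂T}·N(d₂) = 132.801709 − 84.449048 = 48.352661
Key observation: r never enters — measured in units of stock B, the claim is a call on S₁/S₂ struck at 1, so only the dividend yields and σ_eff matter.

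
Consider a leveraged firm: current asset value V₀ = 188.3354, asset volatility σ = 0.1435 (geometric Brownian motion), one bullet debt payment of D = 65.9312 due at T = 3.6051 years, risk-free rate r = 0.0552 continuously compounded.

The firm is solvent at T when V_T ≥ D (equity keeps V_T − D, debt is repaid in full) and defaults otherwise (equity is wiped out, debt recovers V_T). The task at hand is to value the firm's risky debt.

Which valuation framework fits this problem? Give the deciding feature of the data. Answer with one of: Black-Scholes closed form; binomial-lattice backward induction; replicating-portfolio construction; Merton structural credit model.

Key observation: the asked-for credit quantity lives on the firm's capital structure — asset value, asset volatility, debt face 65.9312 — which is the structural model's domain.

framework: Merton structural credit model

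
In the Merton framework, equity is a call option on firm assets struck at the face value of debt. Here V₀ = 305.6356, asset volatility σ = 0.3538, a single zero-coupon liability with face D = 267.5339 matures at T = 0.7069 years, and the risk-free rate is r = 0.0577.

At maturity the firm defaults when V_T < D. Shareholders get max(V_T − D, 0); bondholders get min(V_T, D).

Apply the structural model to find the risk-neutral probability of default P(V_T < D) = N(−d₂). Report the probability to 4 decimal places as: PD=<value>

Apply the equity-as-call identities (strike 267.5339, horizon 0.7069 years):
d₁ = [ln(V₀/D) + (r + σ²/2)T] / (σ√T)
   = [ln(305.6356/267.5339) + (0.0577 + 0.5·0.3538²)·0.7069] / (0.3538·√0.7069)
   = [0.133147 + 0.085031] / 0.297466 = 0.733457
d₂ = d₁ − σ√T = 0.733457 − 0.297466 = 0.435991
risk-neutral PD = N(−d₂) = N(-0.435991) = 0.331421

PD=0.3314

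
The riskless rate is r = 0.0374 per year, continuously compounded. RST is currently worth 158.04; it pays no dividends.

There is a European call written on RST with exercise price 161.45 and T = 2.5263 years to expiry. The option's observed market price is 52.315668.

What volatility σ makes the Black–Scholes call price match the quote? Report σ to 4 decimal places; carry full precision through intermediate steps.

At σ = 0.4939 the Black–Scholes value reproduces the quote:
σ√T = 0.4939·√2.5263 = 0.785021
d₁ = (ln(S/K) + (r+σ²/2)T) / (σ√T) = (ln(158.04/161.45) + (0.0374+0.4939²/2)·2.5263) / 0.785021 = (-0.021347 + 0.402613) / 0.785021 = 0.485675
d₂ = d₁ − σ√T = 0.485675 − 0.785021 = -0.299346
e^{−rT} = 0.909843
N(d₁) = 0.686401,  N(d₂) = 0.382338
V = S·N(d₁) − K·e^{−rT}·N(d₂) = 108.478867 − 56.163199 = 52.315668 (matching the quote); vega is positive throughout, so no other σ reproduces this price

sigma = 0.4939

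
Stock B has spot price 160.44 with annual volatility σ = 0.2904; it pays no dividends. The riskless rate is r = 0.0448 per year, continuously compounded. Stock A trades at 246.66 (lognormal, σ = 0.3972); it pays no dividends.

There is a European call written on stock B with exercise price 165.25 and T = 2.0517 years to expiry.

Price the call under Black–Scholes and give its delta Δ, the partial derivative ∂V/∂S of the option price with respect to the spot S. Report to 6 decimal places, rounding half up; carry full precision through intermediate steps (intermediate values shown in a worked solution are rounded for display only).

σ√T = 0.2904·√2.0517 = 0.415962
d₁ = (ln(S/K) + (r+σ²/2)T) / (σ√T) = (ln(160.44/165.25) + (0.0448+0.2904²/2)·2.0517) / 0.415962 = (-0.029539 + 0.178428) / 0.415962 = 0.357939
d₂ = d₁ − σ√T = 0.357939 − 0.415962 = -0.058023
e^{−rT} = 0.912182
N(d₁) = 0.639805,  N(d₂) = 0.476865
Call price V = S·N(d₁) − K·e^{−rT}·N(d₂) = 102.650381 − 71.881696 = 30.768685
Δ = N(d₁) = 0.639805

price = 30.768685
Δ = 0.639805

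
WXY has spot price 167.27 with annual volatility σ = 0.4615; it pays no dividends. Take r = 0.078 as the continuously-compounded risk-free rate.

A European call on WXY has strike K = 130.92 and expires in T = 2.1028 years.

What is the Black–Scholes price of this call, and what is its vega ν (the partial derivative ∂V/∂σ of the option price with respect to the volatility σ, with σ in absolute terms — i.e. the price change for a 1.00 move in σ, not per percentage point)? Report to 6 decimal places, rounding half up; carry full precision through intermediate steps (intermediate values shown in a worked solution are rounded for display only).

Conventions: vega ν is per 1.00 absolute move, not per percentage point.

price = 70.815225
ν = 61.868347

σ√T = 0.4615·√2.1028 = 0.669223
d₁ = (ln(S/K) + (r+σ²/2)T) / (σ√T) = (ln(167.27/130.92) + (0.078+0.4615²/2)·2.1028) / 0.669223 = (0.245023 + 0.387948) / 0.669223 = 0.945830
d₂ = d₁ − σ√T = 0.945830 − 0.669223 = 0.276607
e^{−rT} = 0.848726
N(d₁) = 0.827882,  N(d₂) = 0.608959
Call price V = S·N(d₁) − K·e^{−rT}·N(d₂) = 138.479869 − 67.664644 = 70.815225
φ(d₁) = (1/√(2π))·e^{−d₁²/2} = 0.255065
ν = S·φ(d₁)·√T = 61.868347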